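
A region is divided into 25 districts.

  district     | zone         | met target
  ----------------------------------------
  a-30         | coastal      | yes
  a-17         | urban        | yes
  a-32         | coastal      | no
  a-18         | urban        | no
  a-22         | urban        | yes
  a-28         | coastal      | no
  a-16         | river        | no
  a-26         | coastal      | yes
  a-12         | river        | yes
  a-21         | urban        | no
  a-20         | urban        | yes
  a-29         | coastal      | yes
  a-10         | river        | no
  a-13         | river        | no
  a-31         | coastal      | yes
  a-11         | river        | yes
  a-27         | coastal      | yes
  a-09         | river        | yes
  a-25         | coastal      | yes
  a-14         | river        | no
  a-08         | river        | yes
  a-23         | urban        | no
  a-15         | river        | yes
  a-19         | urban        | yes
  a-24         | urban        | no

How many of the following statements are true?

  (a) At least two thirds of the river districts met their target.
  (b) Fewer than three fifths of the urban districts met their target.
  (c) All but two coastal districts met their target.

2

(a) river: |A| = 9, |A ∩ B| = 5; needs |A ∩ B| / |A| ≥ 2/3 — false.
(b) urban: |A| = 8, |A ∩ B| = 4; needs |A ∩ B| / |A| < 3/5 — true.
(c) coastal: |A| = 8, |A ∩ B| = 6; needs |A ∖ B| = 2 — true.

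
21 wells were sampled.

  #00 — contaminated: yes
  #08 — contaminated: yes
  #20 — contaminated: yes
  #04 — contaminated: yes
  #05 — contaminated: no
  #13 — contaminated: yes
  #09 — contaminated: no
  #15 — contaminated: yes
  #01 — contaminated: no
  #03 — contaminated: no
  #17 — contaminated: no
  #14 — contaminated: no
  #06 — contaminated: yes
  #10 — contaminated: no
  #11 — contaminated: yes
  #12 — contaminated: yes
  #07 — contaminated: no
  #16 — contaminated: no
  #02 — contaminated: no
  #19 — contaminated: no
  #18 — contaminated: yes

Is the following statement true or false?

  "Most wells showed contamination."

False

'Most wells showed contamination' holds iff |A ∩ B| > |A ∖ B|.
|A| = 21, |A ∩ B| = 10, |A ∖ B| = 11.
10 < 11, so the statement is false.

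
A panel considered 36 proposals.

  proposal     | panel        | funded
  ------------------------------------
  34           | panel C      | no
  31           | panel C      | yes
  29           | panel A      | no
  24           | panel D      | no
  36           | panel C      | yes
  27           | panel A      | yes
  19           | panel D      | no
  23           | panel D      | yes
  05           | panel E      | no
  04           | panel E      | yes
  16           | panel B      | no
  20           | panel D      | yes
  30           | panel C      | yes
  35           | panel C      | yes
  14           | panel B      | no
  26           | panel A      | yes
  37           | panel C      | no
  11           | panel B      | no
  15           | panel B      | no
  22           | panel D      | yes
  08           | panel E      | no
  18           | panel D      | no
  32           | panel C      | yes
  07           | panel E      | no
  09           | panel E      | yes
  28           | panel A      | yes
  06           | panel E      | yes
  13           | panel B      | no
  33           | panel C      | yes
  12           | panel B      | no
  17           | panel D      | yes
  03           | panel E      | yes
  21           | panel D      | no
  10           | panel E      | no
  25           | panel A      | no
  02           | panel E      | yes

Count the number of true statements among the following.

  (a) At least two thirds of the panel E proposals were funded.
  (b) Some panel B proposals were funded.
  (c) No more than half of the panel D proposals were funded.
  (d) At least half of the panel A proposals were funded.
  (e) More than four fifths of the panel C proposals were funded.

2

(a) panel E: |A| = 9, |A ∩ B| = 5; needs |A ∩ B| / |A| ≥ 2/3 — false.
(b) panel B: |A| = 6, |A ∩ B| = 0; needs A ∩ B ≠ ∅ (|A ∩ B| ≥ 1) — false.
(c) panel D: |A| = 8, |A ∩ B| = 4; needs |A ∩ B| ≤ |A ∖ B| — true.
(d) panel A: |A| = 5, |A ∩ B| = 3; needs |A ∩ B| ≥ |A ∖ B| — true.
(e) panel C: |A| = 8, |A ∩ B| = 6; needs |A ∩ B| / |A| > 4/5 — false.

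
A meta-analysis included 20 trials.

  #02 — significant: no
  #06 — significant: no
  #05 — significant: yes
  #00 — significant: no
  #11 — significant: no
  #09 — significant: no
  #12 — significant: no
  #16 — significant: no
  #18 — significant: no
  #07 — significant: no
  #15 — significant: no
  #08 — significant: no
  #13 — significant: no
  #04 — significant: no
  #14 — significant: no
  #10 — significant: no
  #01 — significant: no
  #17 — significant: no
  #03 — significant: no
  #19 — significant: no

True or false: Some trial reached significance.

Truth condition: A ∩ B ≠ ∅ (|A ∩ B| ≥ 1).
|A| = 20, |A ∩ B| = 1, |A ∖ B| = 19.
So the statement is true.

True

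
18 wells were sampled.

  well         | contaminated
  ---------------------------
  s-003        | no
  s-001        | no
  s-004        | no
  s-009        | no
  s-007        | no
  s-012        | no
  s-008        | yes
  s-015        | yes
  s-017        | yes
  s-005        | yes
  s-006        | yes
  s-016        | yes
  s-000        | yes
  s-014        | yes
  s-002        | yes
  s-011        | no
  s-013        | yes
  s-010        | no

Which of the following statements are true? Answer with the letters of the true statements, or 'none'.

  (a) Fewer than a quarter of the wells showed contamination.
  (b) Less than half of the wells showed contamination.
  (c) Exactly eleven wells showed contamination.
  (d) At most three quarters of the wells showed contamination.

(d)

|A| = 18, |A ∩ B| = 10, |A ∖ B| = 8.
(a) |A ∩ B| / |A| < 1/4: fails.
(b) |A ∩ B| < |A ∖ B|: fails.
(c) |A ∩ B| = 11: fails.
(d) |A ∩ B| / |A| ≤ 3/4: holds.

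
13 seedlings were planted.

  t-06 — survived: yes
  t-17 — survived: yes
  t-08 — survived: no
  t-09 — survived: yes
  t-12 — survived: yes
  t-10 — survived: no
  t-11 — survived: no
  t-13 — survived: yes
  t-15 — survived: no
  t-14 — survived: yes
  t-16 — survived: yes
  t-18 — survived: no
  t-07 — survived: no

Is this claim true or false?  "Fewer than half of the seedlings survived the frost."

The determiner here denotes the relation: |A ∩ B| < |A ∖ B|.
A (the restrictor) = {t-06, t-17, t-08, t-09, t-12, t-10, t-11, t-13, t-15, t-14, t-16, t-18, t-07}, |A| = 13.
A ∩ B = {t-06, t-17, t-09, t-12, t-13, t-14, t-16}, so |A ∩ B| = 7.
A ∖ B = {t-08, t-10, t-11, t-15, t-18, t-07}, so |A ∖ B| = 6.
7 > 6, so the statement is false.

False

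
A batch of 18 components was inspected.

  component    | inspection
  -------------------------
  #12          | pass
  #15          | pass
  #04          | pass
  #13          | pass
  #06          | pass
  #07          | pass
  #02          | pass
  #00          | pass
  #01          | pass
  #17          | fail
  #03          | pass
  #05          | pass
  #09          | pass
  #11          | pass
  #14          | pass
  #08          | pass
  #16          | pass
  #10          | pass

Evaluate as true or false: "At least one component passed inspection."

True

'At least one component passed inspection' holds iff A ∩ B ≠ ∅ (|A ∩ B| ≥ 1).
|A| = 18, |A ∩ B| = 17, |A ∖ B| = 1.
So the statement is true.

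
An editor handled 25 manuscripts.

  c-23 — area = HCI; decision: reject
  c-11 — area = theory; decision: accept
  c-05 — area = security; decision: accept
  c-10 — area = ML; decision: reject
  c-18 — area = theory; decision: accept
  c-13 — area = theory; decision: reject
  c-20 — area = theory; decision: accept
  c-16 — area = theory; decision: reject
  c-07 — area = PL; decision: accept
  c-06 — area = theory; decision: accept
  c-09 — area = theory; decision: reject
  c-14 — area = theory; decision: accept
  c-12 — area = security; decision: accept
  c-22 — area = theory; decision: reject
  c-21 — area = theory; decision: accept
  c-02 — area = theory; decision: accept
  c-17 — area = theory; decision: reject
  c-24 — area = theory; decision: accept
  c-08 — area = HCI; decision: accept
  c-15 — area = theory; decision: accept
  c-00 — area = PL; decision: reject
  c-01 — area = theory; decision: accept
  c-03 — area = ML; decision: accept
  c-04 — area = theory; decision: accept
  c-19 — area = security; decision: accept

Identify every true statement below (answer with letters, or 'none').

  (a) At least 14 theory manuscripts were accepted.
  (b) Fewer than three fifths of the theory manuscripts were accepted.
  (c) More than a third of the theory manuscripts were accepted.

|A| = 16, |A ∩ B| = 11, |A ∖ B| = 5.
(a) |A ∩ B| ≥ 14: fails.
(b) |A ∩ B| / |A| < 3/5: fails.
(c) |A ∩ B| / |A| > 1/3: holds.

(c)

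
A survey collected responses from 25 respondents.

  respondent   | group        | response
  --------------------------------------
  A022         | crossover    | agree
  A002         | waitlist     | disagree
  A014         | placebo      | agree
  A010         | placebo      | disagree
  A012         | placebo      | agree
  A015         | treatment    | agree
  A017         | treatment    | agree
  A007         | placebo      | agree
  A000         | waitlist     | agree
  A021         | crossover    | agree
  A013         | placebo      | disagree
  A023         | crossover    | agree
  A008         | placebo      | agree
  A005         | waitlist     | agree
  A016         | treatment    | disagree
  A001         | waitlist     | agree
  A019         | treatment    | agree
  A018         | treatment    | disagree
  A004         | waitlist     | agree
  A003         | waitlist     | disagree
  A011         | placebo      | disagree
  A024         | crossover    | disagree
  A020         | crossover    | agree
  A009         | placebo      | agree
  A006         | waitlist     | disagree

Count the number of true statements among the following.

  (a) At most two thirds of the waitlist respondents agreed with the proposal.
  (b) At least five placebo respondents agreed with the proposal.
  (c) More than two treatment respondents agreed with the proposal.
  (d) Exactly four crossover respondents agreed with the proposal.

4

(a) waitlist: |A| = 7, |A ∩ B| = 4; needs |A ∩ B| / |A| ≤ 2/3 — true.
(b) placebo: |A| = 8, |A ∩ B| = 5; needs |A ∩ B| ≥ 5 — true.
(c) treatment: |A| = 5, |A ∩ B| = 3; needs |A ∩ B| > 2 — true.
(d) crossover: |A| = 5, |A ∩ B| = 4; needs |A ∩ B| = 4 — true.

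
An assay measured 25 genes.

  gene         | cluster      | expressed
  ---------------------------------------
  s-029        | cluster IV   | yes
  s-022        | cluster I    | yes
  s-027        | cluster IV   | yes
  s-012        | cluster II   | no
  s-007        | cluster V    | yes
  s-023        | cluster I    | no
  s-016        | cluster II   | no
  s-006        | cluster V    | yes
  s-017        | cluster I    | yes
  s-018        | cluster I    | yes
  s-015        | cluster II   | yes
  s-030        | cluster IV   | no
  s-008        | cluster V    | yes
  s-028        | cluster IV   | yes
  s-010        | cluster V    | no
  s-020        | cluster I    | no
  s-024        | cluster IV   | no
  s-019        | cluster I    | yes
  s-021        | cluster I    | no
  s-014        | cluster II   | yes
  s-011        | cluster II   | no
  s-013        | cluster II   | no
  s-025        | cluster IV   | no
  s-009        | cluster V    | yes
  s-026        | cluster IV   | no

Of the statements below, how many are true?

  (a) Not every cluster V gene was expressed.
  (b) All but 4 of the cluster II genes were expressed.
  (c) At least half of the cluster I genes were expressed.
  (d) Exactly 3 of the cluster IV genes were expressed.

(a) cluster V: |A| = 5, |A ∩ B| = 4; needs A ⊄ B (|A ∖ B| ≥ 1) — true.
(b) cluster II: |A| = 6, |A ∩ B| = 2; needs |A ∖ B| = 4 — true.
(c) cluster I: |A| = 7, |A ∩ B| = 4; needs |A ∩ B| ≥ |A ∖ B| — true.
(d) cluster IV: |A| = 7, |A ∩ B| = 3; needs |A ∩ B| = 3 — true.

4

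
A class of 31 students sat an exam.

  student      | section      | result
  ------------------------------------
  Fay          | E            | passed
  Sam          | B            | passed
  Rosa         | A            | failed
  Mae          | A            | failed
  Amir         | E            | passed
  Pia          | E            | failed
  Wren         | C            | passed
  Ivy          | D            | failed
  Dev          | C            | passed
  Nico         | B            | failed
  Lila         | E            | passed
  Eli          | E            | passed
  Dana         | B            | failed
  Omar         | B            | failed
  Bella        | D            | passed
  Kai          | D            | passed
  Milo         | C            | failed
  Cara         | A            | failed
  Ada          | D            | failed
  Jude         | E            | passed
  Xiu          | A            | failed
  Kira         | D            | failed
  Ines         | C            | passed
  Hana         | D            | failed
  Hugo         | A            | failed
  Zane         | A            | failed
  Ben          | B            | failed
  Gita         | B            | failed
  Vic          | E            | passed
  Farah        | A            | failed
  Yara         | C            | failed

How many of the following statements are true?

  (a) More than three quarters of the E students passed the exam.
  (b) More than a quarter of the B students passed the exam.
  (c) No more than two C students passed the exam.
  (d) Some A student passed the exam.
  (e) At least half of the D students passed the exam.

1

(a) E: |A| = 7, |A ∩ B| = 6; needs |A ∩ B| / |A| > 3/4 — true.
(b) B: |A| = 6, |A ∩ B| = 1; needs |A ∩ B| / |A| > 1/4 — false.
(c) C: |A| = 5, |A ∩ B| = 3; needs |A ∩ B| ≤ 2 — false.
(d) A: |A| = 7, |A ∩ B| = 0; needs A ∩ B ≠ ∅ (|A ∩ B| ≥ 1) — false.
(e) D: |A| = 6, |A ∩ B| = 2; needs |A ∩ B| ≥ |A ∖ B| — false.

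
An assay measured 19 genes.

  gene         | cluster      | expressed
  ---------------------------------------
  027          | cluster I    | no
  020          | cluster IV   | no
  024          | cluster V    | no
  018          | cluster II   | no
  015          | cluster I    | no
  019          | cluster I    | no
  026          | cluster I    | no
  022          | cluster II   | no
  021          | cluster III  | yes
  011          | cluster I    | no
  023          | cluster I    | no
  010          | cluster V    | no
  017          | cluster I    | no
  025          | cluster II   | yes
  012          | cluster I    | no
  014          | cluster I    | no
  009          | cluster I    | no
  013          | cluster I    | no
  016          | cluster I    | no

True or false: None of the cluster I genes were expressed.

True

The determiner here denotes the relation: A ∩ B = ∅ (|A ∩ B| = 0).
A (the restrictor) = {027, 015, 019, 026, 011, 023, 017, 012, 014, 009, 013, 016}, |A| = 12.
A ∩ B = {}, so |A ∩ B| = 0.
So the statement is true.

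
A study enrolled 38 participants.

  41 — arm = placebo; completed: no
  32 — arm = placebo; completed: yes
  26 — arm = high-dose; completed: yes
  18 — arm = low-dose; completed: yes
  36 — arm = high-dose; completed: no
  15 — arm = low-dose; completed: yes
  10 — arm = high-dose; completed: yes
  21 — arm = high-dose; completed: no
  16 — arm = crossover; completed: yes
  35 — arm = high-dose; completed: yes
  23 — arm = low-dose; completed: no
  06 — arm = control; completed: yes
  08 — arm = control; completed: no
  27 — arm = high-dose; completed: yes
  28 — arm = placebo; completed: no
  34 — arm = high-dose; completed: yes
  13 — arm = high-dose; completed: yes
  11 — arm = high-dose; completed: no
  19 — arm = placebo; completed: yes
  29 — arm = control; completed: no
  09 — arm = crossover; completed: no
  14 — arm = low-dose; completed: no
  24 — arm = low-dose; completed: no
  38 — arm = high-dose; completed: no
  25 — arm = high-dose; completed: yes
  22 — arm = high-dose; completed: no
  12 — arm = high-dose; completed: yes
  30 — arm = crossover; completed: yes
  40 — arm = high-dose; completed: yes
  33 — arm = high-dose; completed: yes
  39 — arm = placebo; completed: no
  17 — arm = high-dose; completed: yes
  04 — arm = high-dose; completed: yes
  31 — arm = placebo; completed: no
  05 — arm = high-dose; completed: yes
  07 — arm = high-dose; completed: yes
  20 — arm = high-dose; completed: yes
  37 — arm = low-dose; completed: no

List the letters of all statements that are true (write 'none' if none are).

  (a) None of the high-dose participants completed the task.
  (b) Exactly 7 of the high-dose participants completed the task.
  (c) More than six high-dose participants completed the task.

|A| = 20, |A ∩ B| = 15, |A ∖ B| = 5.
(a) A ∩ B = ∅ (|A ∩ B| = 0): fails.
(b) |A ∩ B| = 7: fails.
(c) |A ∩ B| > 6: holds.

(c)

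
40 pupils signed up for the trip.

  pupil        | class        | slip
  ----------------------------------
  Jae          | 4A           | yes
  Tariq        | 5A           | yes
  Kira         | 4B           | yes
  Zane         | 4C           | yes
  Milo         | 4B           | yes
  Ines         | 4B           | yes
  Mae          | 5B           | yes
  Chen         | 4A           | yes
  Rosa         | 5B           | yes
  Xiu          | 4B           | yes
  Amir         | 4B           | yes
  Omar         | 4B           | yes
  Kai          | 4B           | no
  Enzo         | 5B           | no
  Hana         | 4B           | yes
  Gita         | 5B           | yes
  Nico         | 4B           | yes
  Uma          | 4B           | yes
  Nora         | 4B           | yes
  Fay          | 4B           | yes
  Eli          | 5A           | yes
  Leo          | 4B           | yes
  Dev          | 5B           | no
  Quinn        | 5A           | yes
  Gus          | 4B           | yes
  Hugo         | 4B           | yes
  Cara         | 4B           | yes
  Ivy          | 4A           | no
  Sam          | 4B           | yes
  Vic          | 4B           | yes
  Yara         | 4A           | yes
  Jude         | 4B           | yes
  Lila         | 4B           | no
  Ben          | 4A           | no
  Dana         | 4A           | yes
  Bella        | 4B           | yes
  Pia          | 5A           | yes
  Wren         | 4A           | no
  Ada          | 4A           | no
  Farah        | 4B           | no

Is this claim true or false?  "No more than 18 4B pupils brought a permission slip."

False

Truth condition: |A ∩ B| ≤ 18.
|A| = 22, |A ∩ B| = 19, |A ∖ B| = 3.
|A ∩ B| = 19, so the statement is false.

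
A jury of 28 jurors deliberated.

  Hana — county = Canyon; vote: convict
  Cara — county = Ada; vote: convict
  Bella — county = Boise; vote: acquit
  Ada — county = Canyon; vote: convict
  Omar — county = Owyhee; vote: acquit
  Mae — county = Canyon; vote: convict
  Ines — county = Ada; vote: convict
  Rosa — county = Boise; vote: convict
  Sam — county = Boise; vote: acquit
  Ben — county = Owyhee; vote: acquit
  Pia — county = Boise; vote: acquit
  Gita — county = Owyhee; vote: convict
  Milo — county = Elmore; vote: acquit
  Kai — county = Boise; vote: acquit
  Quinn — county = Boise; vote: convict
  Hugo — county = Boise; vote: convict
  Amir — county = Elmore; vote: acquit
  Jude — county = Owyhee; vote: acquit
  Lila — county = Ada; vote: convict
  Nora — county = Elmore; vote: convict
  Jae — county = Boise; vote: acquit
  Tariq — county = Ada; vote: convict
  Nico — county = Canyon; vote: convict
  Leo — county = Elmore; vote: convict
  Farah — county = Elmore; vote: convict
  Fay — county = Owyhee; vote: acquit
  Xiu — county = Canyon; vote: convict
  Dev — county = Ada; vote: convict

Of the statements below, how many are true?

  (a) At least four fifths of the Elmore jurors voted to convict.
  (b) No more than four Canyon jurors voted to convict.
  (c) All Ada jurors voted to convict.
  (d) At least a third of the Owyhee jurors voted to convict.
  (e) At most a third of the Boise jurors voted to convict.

1

(a) Elmore: |A| = 5, |A ∩ B| = 3; needs |A ∩ B| / |A| ≥ 4/5 — false.
(b) Canyon: |A| = 5, |A ∩ B| = 5; needs |A ∩ B| ≤ 4 — false.
(c) Ada: |A| = 5, |A ∩ B| = 5; needs A ⊆ B, i.e. every element of A is in B (|A ∖ B| = 0) — true.
(d) Owyhee: |A| = 5, |A ∩ B| = 1; needs |A ∩ B| / |A| ≥ 1/3 — false.
(e) Boise: |A| = 8, |A ∩ B| = 3; needs |A ∩ B| / |A| ≤ 1/3 — false.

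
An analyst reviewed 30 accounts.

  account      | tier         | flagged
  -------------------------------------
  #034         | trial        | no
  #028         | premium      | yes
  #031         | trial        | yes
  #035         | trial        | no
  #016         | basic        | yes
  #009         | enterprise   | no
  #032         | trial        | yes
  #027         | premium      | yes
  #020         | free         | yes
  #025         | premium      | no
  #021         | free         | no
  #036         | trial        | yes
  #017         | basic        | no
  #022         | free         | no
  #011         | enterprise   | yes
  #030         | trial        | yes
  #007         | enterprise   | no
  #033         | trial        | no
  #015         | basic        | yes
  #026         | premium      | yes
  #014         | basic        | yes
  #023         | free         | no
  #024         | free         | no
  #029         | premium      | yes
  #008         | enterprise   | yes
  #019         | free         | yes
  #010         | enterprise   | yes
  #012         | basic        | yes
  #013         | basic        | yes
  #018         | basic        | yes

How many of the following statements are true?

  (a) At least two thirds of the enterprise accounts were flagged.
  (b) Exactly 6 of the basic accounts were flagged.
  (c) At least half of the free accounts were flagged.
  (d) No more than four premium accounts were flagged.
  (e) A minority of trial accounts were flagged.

2

(a) enterprise: |A| = 5, |A ∩ B| = 3; needs |A ∩ B| / |A| ≥ 2/3 — false.
(b) basic: |A| = 7, |A ∩ B| = 6; needs |A ∩ B| = 6 — true.
(c) free: |A| = 6, |A ∩ B| = 2; needs |A ∩ B| ≥ |A ∖ B| — false.
(d) premium: |A| = 5, |A ∩ B| = 4; needs |A ∩ B| ≤ 4 — true.
(e) trial: |A| = 7, |A ∩ B| = 4; needs |A ∩ B| < |A ∖ B| — false.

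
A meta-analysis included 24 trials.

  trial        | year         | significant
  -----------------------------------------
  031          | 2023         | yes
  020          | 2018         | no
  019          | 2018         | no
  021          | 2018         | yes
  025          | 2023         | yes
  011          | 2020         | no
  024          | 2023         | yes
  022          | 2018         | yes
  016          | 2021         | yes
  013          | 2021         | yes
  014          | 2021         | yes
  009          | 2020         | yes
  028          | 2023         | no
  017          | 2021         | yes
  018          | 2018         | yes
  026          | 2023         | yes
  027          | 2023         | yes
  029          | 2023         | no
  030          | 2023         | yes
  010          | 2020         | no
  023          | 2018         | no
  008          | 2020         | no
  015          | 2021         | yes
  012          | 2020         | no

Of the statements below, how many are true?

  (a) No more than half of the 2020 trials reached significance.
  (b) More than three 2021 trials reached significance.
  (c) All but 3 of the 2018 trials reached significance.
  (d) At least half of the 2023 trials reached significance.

(a) 2020: |A| = 5, |A ∩ B| = 1; needs |A ∩ B| ≤ |A ∖ B| — true.
(b) 2021: |A| = 5, |A ∩ B| = 5; needs |A ∩ B| > 3 — true.
(c) 2018: |A| = 6, |A ∩ B| = 3; needs |A ∖ B| = 3 — true.
(d) 2023: |A| = 8, |A ∩ B| = 6; needs |A ∩ B| ≥ |A ∖ B| — true.

4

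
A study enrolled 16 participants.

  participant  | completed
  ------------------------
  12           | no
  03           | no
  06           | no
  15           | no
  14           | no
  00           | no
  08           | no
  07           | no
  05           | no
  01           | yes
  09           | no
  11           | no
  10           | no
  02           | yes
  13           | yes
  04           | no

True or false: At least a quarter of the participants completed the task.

'At least a quarter of the participants completed the task' holds iff |A ∩ B| / |A| ≥ 1/4.
|A| = 16, |A ∩ B| = 3, |A ∖ B| = 13.
|A ∩ B|/|A| = 3/16, so the statement is false.

False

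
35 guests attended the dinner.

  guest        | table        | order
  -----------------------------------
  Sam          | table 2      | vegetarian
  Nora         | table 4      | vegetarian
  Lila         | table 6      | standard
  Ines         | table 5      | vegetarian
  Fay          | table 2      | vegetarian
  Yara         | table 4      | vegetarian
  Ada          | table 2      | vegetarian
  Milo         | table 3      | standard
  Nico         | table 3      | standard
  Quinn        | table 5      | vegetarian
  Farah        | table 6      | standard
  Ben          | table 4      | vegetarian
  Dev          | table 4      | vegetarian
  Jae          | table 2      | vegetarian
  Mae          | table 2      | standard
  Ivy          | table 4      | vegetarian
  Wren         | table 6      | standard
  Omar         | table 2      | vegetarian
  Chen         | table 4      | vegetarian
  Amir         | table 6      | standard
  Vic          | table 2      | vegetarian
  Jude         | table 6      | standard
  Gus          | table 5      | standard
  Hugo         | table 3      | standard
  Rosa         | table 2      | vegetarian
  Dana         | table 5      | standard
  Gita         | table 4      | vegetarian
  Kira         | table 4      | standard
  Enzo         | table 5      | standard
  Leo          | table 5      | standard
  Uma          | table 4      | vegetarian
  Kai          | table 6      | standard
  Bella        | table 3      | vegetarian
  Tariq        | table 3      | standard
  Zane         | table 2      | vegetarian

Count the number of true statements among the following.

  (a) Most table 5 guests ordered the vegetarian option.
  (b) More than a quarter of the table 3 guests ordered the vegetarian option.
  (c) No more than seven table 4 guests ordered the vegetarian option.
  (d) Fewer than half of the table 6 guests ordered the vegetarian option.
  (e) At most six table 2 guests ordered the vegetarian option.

(a) table 5: |A| = 6, |A ∩ B| = 2; needs |A ∩ B| > |A ∖ B| — false.
(b) table 3: |A| = 5, |A ∩ B| = 1; needs |A ∩ B| / |A| > 1/4 — false.
(c) table 4: |A| = 9, |A ∩ B| = 8; needs |A ∩ B| ≤ 7 — false.
(d) table 6: |A| = 6, |A ∩ B| = 0; needs |A ∩ B| < |A ∖ B| — true.
(e) table 2: |A| = 9, |A ∩ B| = 8; needs |A ∩ B| ≤ 6 — false.

1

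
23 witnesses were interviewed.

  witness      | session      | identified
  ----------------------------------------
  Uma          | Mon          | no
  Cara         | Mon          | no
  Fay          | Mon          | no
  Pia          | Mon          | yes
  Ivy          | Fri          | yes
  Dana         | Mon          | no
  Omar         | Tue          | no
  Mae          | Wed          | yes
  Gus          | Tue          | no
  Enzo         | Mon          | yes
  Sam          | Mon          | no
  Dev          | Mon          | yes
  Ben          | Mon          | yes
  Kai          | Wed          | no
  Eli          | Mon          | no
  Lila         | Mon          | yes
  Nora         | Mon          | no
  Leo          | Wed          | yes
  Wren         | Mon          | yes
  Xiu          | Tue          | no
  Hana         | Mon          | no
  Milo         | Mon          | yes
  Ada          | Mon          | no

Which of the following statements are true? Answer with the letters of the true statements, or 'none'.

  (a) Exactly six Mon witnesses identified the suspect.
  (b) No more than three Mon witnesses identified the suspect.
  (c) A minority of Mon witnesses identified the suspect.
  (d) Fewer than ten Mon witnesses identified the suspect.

(c), (d)

|A| = 16, |A ∩ B| = 7, |A ∖ B| = 9.
(a) |A ∩ B| = 6: fails.
(b) |A ∩ B| ≤ 3: fails.
(c) |A ∩ B| < |A ∖ B|: holds.
(d) |A ∩ B| < 10: holds.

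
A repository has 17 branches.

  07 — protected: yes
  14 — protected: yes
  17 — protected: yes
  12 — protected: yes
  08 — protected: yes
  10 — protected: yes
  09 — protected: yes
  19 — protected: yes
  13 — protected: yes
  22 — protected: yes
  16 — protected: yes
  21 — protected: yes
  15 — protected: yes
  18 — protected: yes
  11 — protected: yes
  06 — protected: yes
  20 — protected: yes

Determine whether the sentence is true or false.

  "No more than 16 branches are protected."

False

Truth condition: |A ∩ B| ≤ 16.
|A| = 17, |A ∩ B| = 17, |A ∖ B| = 0.
|A ∩ B| = 17, so the statement is false.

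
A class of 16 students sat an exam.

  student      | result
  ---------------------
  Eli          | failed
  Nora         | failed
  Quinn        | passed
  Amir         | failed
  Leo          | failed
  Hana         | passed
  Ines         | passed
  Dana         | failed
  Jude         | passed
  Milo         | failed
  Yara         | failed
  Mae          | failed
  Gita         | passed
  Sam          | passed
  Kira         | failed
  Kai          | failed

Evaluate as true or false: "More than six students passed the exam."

'More than six students passed the exam' holds iff |A ∩ B| > 6.
|A| = 16, |A ∩ B| = 6, |A ∖ B| = 10.
|A ∩ B| = 6, so the statement is false.

False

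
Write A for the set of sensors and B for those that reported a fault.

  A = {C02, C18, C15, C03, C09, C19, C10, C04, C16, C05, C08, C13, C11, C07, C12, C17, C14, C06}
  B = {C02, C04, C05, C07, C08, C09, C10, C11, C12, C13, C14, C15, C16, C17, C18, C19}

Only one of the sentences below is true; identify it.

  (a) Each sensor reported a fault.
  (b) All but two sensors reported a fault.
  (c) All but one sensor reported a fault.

|A| = 18, |A ∩ B| = 16, |A ∖ B| = 2.
(a) requires A ⊆ B, i.e. every element of A is in B (|A ∖ B| = 0): false.
(b) requires |A ∖ B| = 2: true.
(c) requires |A ∖ B| = 1: false.

(b)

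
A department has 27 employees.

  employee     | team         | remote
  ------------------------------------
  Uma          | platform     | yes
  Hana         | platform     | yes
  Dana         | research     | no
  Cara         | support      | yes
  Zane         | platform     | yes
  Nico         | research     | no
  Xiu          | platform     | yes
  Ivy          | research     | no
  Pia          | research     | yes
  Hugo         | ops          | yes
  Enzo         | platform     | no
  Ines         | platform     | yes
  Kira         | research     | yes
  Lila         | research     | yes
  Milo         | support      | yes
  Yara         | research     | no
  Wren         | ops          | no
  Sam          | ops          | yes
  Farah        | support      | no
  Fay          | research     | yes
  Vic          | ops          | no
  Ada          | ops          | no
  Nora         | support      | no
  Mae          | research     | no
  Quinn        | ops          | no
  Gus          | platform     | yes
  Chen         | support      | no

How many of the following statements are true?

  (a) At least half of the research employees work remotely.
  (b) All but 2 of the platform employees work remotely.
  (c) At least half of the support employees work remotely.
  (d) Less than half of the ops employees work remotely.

(a) research: |A| = 9, |A ∩ B| = 4; needs |A ∩ B| ≥ |A ∖ B| — false.
(b) platform: |A| = 7, |A ∩ B| = 6; needs |A ∖ B| = 2 — false.
(c) support: |A| = 5, |A ∩ B| = 2; needs |A ∩ B| ≥ |A ∖ B| — false.
(d) ops: |A| = 6, |A ∩ B| = 2; needs |A ∩ B| < |A ∖ B| — true.

1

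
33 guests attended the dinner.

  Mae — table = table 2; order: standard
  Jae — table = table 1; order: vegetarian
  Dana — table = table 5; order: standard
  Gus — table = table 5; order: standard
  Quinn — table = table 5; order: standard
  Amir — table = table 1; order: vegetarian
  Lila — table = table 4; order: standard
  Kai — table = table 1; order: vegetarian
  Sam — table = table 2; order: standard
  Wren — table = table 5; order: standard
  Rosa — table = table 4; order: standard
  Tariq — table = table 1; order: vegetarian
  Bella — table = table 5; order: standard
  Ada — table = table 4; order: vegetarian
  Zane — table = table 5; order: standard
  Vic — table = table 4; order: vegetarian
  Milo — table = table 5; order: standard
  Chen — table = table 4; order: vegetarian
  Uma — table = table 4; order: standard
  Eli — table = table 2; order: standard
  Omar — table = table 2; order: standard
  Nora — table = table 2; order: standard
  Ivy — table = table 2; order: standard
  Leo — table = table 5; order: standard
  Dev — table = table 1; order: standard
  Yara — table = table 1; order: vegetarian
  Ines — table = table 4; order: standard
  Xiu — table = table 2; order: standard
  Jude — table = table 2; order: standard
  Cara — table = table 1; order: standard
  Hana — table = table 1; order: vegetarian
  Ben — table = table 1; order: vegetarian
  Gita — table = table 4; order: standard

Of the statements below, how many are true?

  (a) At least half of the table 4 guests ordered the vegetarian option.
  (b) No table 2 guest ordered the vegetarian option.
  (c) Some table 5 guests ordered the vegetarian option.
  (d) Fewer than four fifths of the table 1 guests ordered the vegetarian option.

(a) table 4: |A| = 8, |A ∩ B| = 3; needs |A ∩ B| ≥ |A ∖ B| — false.
(b) table 2: |A| = 8, |A ∩ B| = 0; needs A ∩ B = ∅ (|A ∩ B| = 0) — true.
(c) table 5: |A| = 8, |A ∩ B| = 0; needs A ∩ B ≠ ∅ (|A ∩ B| ≥ 1) — false.
(d) table 1: |A| = 9, |A ∩ B| = 7; needs |A ∩ B| / |A| < 4/5 — true.

2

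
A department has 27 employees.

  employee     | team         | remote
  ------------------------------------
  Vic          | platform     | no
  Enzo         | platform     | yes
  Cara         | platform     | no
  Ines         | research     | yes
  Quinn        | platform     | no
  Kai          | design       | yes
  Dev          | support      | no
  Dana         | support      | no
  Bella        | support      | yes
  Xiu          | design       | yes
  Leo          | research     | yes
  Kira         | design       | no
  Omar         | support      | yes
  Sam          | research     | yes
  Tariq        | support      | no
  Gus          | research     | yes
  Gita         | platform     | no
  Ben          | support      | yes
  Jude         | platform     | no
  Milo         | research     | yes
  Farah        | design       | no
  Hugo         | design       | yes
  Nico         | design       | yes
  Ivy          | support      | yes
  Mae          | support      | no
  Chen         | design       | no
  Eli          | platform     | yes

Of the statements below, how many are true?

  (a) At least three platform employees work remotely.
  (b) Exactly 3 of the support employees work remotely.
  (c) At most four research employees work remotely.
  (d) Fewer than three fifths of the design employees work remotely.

1

(a) platform: |A| = 7, |A ∩ B| = 2; needs |A ∩ B| ≥ 3 — false.
(b) support: |A| = 8, |A ∩ B| = 4; needs |A ∩ B| = 3 — false.
(c) research: |A| = 5, |A ∩ B| = 5; needs |A ∩ B| ≤ 4 — false.
(d) design: |A| = 7, |A ∩ B| = 4; needs |A ∩ B| / |A| < 3/5 — true.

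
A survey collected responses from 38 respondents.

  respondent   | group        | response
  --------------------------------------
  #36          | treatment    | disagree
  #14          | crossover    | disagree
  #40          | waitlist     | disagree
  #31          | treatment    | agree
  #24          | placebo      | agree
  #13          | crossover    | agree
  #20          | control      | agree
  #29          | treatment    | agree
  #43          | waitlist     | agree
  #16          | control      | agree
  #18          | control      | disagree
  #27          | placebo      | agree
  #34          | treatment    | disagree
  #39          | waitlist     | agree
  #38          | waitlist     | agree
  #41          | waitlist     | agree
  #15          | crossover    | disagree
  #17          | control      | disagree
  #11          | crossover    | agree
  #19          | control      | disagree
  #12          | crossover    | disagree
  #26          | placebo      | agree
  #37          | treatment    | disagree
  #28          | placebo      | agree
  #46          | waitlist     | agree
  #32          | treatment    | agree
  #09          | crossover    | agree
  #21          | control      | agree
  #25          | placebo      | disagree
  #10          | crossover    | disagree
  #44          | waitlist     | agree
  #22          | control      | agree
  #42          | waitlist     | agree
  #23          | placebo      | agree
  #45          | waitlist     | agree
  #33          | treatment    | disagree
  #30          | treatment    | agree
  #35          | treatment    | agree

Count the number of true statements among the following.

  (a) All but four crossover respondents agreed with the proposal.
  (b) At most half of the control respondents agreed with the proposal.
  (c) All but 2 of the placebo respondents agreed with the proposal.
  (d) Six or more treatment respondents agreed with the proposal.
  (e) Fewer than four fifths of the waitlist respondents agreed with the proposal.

1

(a) crossover: |A| = 7, |A ∩ B| = 3; needs |A ∖ B| = 4 — true.
(b) control: |A| = 7, |A ∩ B| = 4; needs |A ∩ B| ≤ |A ∖ B| — false.
(c) placebo: |A| = 6, |A ∩ B| = 5; needs |A ∖ B| = 2 — false.
(d) treatment: |A| = 9, |A ∩ B| = 5; needs |A ∩ B| ≥ 6 — false.
(e) waitlist: |A| = 9, |A ∩ B| = 8; needs |A ∩ B| / |A| < 4/5 — false.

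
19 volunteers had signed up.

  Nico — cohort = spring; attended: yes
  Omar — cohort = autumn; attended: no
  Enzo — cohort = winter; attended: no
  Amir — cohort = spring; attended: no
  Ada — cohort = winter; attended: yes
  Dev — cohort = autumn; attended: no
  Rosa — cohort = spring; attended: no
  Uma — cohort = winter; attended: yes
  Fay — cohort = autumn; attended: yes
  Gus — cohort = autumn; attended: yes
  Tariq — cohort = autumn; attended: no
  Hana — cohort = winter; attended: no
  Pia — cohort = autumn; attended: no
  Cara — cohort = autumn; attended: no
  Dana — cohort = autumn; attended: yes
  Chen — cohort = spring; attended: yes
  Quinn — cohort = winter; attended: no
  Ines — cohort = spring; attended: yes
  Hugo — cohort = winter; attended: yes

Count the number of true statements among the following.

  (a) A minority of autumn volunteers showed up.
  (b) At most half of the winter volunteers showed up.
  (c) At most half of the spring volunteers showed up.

2

(a) autumn: |A| = 8, |A ∩ B| = 3; needs |A ∩ B| < |A ∖ B| — true.
(b) winter: |A| = 6, |A ∩ B| = 3; needs |A ∩ B| ≤ |A ∖ B| — true.
(c) spring: |A| = 5, |A ∩ B| = 3; needs |A ∩ B| ≤ |A ∖ B| — false.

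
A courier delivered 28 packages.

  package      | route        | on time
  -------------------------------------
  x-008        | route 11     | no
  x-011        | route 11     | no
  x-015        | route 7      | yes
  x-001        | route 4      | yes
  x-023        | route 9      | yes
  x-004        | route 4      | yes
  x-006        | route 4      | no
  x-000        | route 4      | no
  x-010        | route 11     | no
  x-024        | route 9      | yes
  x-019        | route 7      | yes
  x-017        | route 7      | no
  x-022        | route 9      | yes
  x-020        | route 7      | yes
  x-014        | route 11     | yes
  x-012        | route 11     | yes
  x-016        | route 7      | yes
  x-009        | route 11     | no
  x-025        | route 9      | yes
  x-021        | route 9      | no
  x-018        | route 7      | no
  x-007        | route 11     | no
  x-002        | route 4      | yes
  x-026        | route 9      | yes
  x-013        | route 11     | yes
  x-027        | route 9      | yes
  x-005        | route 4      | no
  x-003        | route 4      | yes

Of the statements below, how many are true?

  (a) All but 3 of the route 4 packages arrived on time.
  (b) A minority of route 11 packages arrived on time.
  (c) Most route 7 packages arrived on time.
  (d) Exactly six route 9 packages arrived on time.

4

(a) route 4: |A| = 7, |A ∩ B| = 4; needs |A ∖ B| = 3 — true.
(b) route 11: |A| = 8, |A ∩ B| = 3; needs |A ∩ B| < |A ∖ B| — true.
(c) route 7: |A| = 6, |A ∩ B| = 4; needs |A ∩ B| > |A ∖ B| — true.
(d) route 9: |A| = 7, |A ∩ B| = 6; needs |A ∩ B| = 6 — true.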